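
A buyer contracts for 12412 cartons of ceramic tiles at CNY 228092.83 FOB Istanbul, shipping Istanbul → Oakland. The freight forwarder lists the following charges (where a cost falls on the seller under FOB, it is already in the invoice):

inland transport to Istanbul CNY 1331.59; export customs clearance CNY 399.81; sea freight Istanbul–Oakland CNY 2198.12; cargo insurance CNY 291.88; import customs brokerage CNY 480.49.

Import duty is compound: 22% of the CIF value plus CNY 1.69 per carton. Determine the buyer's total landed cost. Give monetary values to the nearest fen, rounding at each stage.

Total landed cost: CNY 302767.82

FOB: the seller bears costs until goods are on board at the origin port; the buyer bears freight, insurance and all costs thereafter.
Already in the invoice (seller's account under FOB): inland to port, export clearance — exclude.
CIF value = FOB price + freight + insurance = 228092.83 + 2198.12 + 291.88 = 230582.83
Ad valorem component: 230582.83 × 22% = 50728.22
Specific component: 12412 × 1.69 = 20976.28
Import duty = 50728.22 + 20976.28 = 71704.50
Buyer bears: freight 2198.12 + insurance 291.88 + brokerage 480.49 + duty 71704.50 = 74674.99
Landed cost = invoice 228092.83 + 74674.99 = 302767.82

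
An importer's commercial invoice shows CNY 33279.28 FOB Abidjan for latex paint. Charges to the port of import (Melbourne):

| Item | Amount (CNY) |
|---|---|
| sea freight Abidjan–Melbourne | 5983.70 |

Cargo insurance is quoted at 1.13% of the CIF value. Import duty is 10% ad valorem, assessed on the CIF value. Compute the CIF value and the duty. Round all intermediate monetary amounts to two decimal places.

CIF value: CNY 39711.72; import duty: CNY 3971.17

Let C be the CIF value. C = FOB price + freight + 1.13% × C
C − 1.13% × C = 33279.28 + 5983.70
0.9887 × C = 39262.98
C = 39262.98 / 0.9887 = 39711.72
Insurance premium = 1.13% × 39711.72 = 448.74
Import duty = 39711.72 × 10% = 3971.17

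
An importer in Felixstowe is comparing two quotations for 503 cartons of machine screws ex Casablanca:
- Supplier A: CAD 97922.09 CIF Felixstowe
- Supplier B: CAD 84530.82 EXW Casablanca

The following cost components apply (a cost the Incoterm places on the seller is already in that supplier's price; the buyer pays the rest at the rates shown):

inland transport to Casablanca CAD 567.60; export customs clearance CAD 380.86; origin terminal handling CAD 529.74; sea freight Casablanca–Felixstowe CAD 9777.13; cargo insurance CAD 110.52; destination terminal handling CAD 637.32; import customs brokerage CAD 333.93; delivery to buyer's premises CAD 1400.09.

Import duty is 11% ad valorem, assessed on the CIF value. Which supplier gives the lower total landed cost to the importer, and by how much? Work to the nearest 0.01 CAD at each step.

Supplier A (CIF):
The CIF price already equals the CIF value: 97922.09
Import duty = 97922.09 × 11% = 10771.43
Buyer bears (A): 637.32 + 333.93 + 1400.09 = 2371.34
Landed cost (A) = invoice 97922.09 + 2371.34 + duty 10771.43 = 111064.86
Supplier B (EXW):
CIF value = EXW price + inland to port + export clearance + origin terminal + freight + insurance = 84530.82 + 567.60 + 380.86 + 529.74 + 9777.13 + 110.52 = 95896.67
Import duty = 95896.67 × 11% = 10548.63
Buyer bears (B): 567.60 + 380.86 + 529.74 + 9777.13 + 110.52 + 637.32 + 333.93 + 1400.09 = 13737.19
Landed cost (B) = invoice 84530.82 + 13737.19 + duty 10548.63 = 108816.64
Difference = |111064.86 − 108816.64| = 2248.22

Supplier B is cheaper by CAD 2248.22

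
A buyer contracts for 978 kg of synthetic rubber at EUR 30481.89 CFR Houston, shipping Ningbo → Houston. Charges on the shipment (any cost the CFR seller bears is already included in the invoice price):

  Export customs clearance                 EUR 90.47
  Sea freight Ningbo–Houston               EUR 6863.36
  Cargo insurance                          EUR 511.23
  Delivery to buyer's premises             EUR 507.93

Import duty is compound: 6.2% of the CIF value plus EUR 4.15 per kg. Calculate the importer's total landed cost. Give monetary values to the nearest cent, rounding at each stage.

CFR: the seller pays costs through ocean freight to the destination port, but not insurance.
Already in the invoice (seller's account under CFR): export clearance, freight — exclude.
CIF value = CFR price + insurance = 30481.89 + 511.23 = 30993.12
Ad valorem component: 30993.12 × 6.2% = 1921.57
Specific component: 978 × 4.15 = 4058.70
Import duty = 1921.57 + 4058.70 = 5980.27
Buyer bears: insurance 511.23 + delivery 507.93 + duty 5980.27 = 6999.43
Landed cost = invoice 30481.89 + 6999.43 = 37481.32

Total landed cost: EUR 37481.32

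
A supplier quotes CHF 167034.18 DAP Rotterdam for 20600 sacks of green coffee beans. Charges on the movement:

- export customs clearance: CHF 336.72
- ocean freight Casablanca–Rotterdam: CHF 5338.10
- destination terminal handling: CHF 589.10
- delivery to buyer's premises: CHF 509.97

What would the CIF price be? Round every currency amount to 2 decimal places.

Not relevant to the conversion: export clearance, freight — on the seller under both DAP and CIF; already in the DAP price and stays in the CIF price.
From DAP to CIF, the seller no longer bears: destination terminal, delivery.
CIF price = 167034.18 − 589.10 − 509.97 = 165935.11

CIF price: CHF 165935.11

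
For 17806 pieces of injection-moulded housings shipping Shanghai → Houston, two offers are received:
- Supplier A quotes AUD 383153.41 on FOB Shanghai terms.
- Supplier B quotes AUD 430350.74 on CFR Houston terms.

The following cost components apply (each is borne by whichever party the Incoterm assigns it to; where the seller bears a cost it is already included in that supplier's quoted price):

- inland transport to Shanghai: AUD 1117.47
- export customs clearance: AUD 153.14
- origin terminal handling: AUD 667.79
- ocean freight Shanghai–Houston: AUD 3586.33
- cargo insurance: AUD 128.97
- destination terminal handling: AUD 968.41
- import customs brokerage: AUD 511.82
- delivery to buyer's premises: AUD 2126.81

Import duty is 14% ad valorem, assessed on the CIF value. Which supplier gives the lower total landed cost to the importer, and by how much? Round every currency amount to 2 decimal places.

Supplier A is cheaper by AUD 49716.54

Supplier A (FOB):
CIF value = FOB price + freight + insurance = 383153.41 + 3586.33 + 128.97 = 386868.71
Import duty = 386868.71 × 14% = 54161.62
Buyer bears (A): 3586.33 + 128.97 + 968.41 + 511.82 + 2126.81 = 7322.34
Landed cost (A) = invoice 383153.41 + 7322.34 + duty 54161.62 = 444637.37
Supplier B (CFR):
CIF value = CFR price + insurance = 430350.74 + 128.97 = 430479.71
Import duty = 430479.71 × 14% = 60267.16
Buyer bears (B): 128.97 + 968.41 + 511.82 + 2126.81 = 3736.01
Landed cost (B) = invoice 430350.74 + 3736.01 + duty 60267.16 = 494353.91
Difference = |444637.37 − 494353.91| = 49716.54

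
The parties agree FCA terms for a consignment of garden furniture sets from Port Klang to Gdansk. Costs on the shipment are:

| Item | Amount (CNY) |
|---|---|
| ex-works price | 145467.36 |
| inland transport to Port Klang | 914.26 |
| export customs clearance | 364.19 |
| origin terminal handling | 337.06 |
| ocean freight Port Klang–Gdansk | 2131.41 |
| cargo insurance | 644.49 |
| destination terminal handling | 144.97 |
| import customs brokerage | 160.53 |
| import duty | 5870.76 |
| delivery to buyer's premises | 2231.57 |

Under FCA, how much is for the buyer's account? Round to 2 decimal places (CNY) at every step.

FCA: the seller delivers export-cleared goods to the carrier; the buyer bears costs from that point.
Seller's account: goods 145467.36 + inland to port 914.26 + export clearance 364.19 = 146745.81
Buyer's account: origin terminal 337.06 + freight 2131.41 + insurance 644.49 + destination terminal 144.97 + brokerage 160.53 + duty 5870.76 + delivery 2231.57 = 11520.79

Buyer's account: CNY 11520.79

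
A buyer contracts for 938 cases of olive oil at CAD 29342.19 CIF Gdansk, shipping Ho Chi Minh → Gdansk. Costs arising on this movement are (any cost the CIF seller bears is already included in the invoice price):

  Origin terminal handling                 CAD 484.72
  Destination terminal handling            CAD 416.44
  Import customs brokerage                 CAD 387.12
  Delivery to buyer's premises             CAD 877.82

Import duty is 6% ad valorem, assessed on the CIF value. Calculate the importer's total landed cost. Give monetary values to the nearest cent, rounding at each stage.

Total landed cost: CAD 32784.10

CIF: the seller pays costs through ocean freight and marine insurance to the destination port.
Already in the invoice (seller's account under CIF): origin terminal — exclude.
The CIF price already equals the CIF value: 29342.19
Import duty = 29342.19 × 6% = 1760.53
Buyer bears: destination terminal 416.44 + brokerage 387.12 + delivery 877.82 + duty 1760.53 = 3441.91
Landed cost = invoice 29342.19 + 3441.91 = 32784.10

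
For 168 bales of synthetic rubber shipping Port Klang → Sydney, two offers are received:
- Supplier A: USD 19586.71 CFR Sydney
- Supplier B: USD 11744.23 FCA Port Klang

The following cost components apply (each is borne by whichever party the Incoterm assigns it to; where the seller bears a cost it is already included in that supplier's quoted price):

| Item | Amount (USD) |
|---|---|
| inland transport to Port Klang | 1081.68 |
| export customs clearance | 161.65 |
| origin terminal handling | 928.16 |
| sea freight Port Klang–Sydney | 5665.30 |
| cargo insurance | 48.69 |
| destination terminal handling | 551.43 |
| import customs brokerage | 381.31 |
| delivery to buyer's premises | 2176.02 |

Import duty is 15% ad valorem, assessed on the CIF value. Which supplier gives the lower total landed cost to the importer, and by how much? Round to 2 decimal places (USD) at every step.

Supplier A (CFR):
CIF value = CFR price + insurance = 19586.71 + 48.69 = 19635.40
Import duty = 19635.40 × 15% = 2945.31
Buyer bears (A): 48.69 + 551.43 + 381.31 + 2176.02 = 3157.45
Landed cost (A) = invoice 19586.71 + 3157.45 + duty 2945.31 = 25689.47
Supplier B (FCA):
CIF value = FCA price + origin terminal + freight + insurance = 11744.23 + 928.16 + 5665.30 + 48.69 = 18386.38
Import duty = 18386.38 × 15% = 2757.96
Buyer bears (B): 928.16 + 5665.30 + 48.69 + 551.43 + 381.31 + 2176.02 = 9750.91
Landed cost (B) = invoice 11744.23 + 9750.91 + duty 2757.96 = 24253.10
Difference = |25689.47 − 24253.10| = 1436.37

Supplier B is cheaper by USD 1436.37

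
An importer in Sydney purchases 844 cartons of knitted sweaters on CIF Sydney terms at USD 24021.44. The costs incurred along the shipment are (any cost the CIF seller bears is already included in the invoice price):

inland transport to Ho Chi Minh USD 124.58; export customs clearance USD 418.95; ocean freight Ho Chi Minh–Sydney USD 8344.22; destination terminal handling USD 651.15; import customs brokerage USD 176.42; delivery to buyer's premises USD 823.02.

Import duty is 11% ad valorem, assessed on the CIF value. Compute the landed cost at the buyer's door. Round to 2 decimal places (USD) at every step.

CIF: the seller pays costs through ocean freight and marine insurance to the destination port.
Already in the invoice (seller's account under CIF): inland to port, export clearance, freight — exclude.
The CIF price already equals the CIF value: 24021.44
Import duty = 24021.44 × 11% = 2642.36
Buyer bears: destination terminal 651.15 + brokerage 176.42 + delivery 823.02 + duty 2642.36 = 4292.95
Landed cost = invoice 24021.44 + 4292.95 = 28314.39

Total landed cost: USD 28314.39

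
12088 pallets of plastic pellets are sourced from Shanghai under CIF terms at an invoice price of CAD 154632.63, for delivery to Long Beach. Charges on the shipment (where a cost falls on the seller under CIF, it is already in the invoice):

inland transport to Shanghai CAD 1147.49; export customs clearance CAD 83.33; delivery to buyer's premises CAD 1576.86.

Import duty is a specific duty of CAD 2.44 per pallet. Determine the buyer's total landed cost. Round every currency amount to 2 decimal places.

Total landed cost: CAD 185704.21

CIF: the seller pays costs through ocean freight and marine insurance to the destination port.
Already in the invoice (seller's account under CIF): inland to port, export clearance — exclude.
The CIF price already equals the CIF value: 154632.63
Import duty = 12088 × 2.44 = 29494.72
Buyer bears: delivery 1576.86 + duty 29494.72 = 31071.58
Landed cost = invoice 154632.63 + 31071.58 = 185704.21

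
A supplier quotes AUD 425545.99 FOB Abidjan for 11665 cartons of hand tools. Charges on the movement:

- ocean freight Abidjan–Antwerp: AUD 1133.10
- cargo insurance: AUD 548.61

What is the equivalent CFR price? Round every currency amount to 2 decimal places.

CFR price: AUD 426679.09

Not relevant to the conversion: insurance — on the buyer under both terms; not part of either seller's price.
From FOB to CFR, the seller additionally bears: freight.
CFR price = 425545.99 + 1133.10 = 426679.09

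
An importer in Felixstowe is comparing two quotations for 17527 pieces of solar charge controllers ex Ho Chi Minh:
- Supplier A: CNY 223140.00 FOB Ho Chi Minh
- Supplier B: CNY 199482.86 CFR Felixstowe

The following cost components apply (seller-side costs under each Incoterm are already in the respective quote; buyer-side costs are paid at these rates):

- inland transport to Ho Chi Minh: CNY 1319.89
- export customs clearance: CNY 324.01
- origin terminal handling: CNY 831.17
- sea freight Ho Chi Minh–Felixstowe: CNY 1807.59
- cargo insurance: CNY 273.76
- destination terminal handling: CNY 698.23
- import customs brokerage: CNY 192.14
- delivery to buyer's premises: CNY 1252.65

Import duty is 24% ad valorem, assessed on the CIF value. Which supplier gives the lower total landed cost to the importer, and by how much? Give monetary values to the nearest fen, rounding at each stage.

Supplier B is cheaper by CNY 31576.26

Supplier A (FOB):
CIF value = FOB price + freight + insurance = 223140.00 + 1807.59 + 273.76 = 225221.35
Import duty = 225221.35 × 24% = 54053.12
Buyer bears (A): 1807.59 + 273.76 + 698.23 + 192.14 + 1252.65 = 4224.37
Landed cost (A) = invoice 223140.00 + 4224.37 + duty 54053.12 = 281417.49
Supplier B (CFR):
CIF value = CFR price + insurance = 199482.86 + 273.76 = 199756.62
Import duty = 199756.62 × 24% = 47941.59
Buyer bears (B): 273.76 + 698.23 + 192.14 + 1252.65 = 2416.78
Landed cost (B) = invoice 199482.86 + 2416.78 + duty 47941.59 = 249841.23
Difference = |281417.49 − 249841.23| = 31576.26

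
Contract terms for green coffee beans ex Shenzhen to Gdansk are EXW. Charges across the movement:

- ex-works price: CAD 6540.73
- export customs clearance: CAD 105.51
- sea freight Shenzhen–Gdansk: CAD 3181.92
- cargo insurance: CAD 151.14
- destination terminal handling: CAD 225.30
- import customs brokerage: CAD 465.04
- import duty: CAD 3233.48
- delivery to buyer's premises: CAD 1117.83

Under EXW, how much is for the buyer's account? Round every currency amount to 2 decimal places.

EXW: the seller makes goods available at their premises; the buyer bears all onward costs.
Seller's account: goods 6540.73 = 6540.73
Buyer's account: export clearance 105.51 + freight 3181.92 + insurance 151.14 + destination terminal 225.30 + brokerage 465.04 + duty 3233.48 + delivery 1117.83 = 8480.22

Buyer's account: CAD 8480.22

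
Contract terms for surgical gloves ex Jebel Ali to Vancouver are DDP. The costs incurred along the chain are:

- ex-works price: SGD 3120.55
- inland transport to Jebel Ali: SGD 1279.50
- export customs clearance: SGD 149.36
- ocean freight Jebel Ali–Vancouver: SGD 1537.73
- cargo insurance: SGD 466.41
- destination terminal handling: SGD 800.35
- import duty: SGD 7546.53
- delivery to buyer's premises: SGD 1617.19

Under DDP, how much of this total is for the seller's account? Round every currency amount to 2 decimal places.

Seller's account: SGD 16517.62

DDP: the seller bears all costs including import duty.
Seller's account: goods 3120.55 + inland to port 1279.50 + export clearance 149.36 + freight 1537.73 + insurance 466.41 + destination terminal 800.35 + duty 7546.53 + delivery 1617.19 = 16517.62
Buyer's account: 0.00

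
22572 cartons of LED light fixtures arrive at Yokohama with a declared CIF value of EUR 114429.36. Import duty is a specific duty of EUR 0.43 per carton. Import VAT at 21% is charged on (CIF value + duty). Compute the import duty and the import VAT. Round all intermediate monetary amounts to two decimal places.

Import duty: EUR 9705.96; import VAT: EUR 26068.42

Import duty = 22572 × 0.43 = 9705.96
VAT base = CIF + duty = 114429.36 + 9705.96 = 124135.32
Import VAT = 124135.32 × 21% = 26068.42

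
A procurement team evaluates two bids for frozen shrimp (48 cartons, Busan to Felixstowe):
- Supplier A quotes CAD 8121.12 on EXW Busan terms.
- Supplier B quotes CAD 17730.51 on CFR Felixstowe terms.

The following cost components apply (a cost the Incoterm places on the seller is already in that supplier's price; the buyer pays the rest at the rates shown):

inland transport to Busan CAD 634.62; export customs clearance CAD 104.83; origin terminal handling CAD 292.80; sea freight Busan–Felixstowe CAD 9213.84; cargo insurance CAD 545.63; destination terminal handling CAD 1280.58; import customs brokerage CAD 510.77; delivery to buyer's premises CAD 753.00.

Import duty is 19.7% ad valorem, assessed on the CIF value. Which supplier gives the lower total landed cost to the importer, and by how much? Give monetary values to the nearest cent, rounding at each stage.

Supplier B is cheaper by CAD 762.13

Supplier A (EXW):
CIF value = EXW price + inland to port + export clearance + origin terminal + freight + insurance = 8121.12 + 634.62 + 104.83 + 292.80 + 9213.84 + 545.63 = 18912.84
Import duty = 18912.84 × 19.7% = 3725.83
Buyer bears (A): 634.62 + 104.83 + 292.80 + 9213.84 + 545.63 + 1280.58 + 510.77 + 753.00 = 13336.07
Landed cost (A) = invoice 8121.12 + 13336.07 + duty 3725.83 = 25183.02
Supplier B (CFR):
CIF value = CFR price + insurance = 17730.51 + 545.63 = 18276.14
Import duty = 18276.14 × 19.7% = 3600.40
Buyer bears (B): 545.63 + 1280.58 + 510.77 + 753.00 = 3089.98
Landed cost (B) = invoice 17730.51 + 3089.98 + duty 3600.40 = 24420.89
Difference = |25183.02 − 24420.89| = 762.13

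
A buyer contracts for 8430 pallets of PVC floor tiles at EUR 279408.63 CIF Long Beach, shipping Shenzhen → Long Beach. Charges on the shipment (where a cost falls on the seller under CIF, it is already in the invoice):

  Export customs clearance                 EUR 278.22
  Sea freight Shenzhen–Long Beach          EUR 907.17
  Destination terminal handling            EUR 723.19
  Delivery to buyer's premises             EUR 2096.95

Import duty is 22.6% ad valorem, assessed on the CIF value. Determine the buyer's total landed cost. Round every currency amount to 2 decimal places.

CIF: the seller pays costs through ocean freight and marine insurance to the destination port.
Already in the invoice (seller's account under CIF): export clearance, freight — exclude.
The CIF price already equals the CIF value: 279408.63
Import duty = 279408.63 × 22.6% = 63146.35
Buyer bears: destination terminal 723.19 + delivery 2096.95 + duty 63146.35 = 65966.49
Landed cost = invoice 279408.63 + 65966.49 = 345375.12

Total landed cost: EUR 345375.12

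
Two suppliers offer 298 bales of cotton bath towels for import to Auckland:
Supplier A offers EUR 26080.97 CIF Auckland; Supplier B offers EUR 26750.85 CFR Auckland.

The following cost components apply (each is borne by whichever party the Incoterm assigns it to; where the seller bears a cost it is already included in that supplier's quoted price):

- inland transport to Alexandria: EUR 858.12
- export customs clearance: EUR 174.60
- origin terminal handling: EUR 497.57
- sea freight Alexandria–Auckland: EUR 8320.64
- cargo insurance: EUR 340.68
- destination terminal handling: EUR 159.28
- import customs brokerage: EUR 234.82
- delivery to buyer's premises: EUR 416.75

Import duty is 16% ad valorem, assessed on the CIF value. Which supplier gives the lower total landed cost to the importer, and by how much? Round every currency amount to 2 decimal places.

Supplier A (CIF):
The CIF price already equals the CIF value: 26080.97
Import duty = 26080.97 × 16% = 4172.96
Buyer bears (A): 159.28 + 234.82 + 416.75 = 810.85
Landed cost (A) = invoice 26080.97 + 810.85 + duty 4172.96 = 31064.78
Supplier B (CFR):
CIF value = CFR price + insurance = 26750.85 + 340.68 = 27091.53
Import duty = 27091.53 × 16% = 4334.64
Buyer bears (B): 340.68 + 159.28 + 234.82 + 416.75 = 1151.53
Landed cost (B) = invoice 26750.85 + 1151.53 + duty 4334.64 = 32237.02
Difference = |31064.78 − 32237.02| = 1172.24

Supplier A is cheaper by EUR 1172.24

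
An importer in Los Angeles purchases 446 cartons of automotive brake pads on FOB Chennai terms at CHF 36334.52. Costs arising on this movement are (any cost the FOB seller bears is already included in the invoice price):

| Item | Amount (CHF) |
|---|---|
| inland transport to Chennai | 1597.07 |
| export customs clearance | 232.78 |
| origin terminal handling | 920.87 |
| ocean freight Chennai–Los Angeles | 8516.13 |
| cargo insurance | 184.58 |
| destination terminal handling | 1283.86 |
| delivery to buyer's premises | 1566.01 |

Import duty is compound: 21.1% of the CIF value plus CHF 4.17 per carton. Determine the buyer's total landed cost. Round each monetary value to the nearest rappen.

FOB: the seller bears costs until goods are on board at the origin port; the buyer bears freight, insurance and all costs thereafter.
Already in the invoice (seller's account under FOB): inland to port, export clearance, origin terminal — exclude.
CIF value = FOB price + freight + insurance = 36334.52 + 8516.13 + 184.58 = 45035.23
Ad valorem component: 45035.23 × 21.1% = 9502.43
Specific component: 446 × 4.17 = 1859.82
Import duty = 9502.43 + 1859.82 = 11362.25
Buyer bears: freight 8516.13 + insurance 184.58 + destination terminal 1283.86 + delivery 1566.01 + duty 11362.25 = 22912.83
Landed cost = invoice 36334.52 + 22912.83 = 59247.35

Total landed cost: CHF 59247.35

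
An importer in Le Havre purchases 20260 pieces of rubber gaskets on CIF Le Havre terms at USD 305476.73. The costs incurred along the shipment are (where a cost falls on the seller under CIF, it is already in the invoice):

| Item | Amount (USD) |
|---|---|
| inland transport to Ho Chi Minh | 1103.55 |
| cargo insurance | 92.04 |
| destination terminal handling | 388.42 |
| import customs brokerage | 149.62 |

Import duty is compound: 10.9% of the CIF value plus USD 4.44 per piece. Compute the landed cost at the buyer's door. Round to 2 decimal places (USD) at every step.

Total landed cost: USD 429266.13

CIF: the seller pays costs through ocean freight and marine insurance to the destination port.
Already in the invoice (seller's account under CIF): inland to port, insurance — exclude.
The CIF price already equals the CIF value: 305476.73
Ad valorem component: 305476.73 × 10.9% = 33296.96
Specific component: 20260 × 4.44 = 89954.40
Import duty = 33296.96 + 89954.40 = 123251.36
Buyer bears: destination terminal 388.42 + brokerage 149.62 + duty 123251.36 = 123789.40
Landed cost = invoice 305476.73 + 123789.40 = 429266.13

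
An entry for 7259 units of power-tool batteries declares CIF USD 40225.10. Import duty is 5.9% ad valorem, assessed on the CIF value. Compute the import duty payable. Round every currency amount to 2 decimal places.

Import duty: USD 2373.28

Import duty = 40225.10 × 5.9% = 2373.28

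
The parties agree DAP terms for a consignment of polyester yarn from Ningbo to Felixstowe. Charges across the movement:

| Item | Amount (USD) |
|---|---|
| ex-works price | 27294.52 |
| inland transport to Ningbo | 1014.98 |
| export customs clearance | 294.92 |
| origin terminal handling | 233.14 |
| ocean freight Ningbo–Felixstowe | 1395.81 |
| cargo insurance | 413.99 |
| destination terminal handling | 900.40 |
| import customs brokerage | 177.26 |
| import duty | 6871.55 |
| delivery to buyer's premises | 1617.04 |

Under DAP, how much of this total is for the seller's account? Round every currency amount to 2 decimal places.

Seller's account: USD 33164.80

DAP: the seller bears all costs to the named destination except import duty and clearance.
Seller's account: goods 27294.52 + inland to port 1014.98 + export clearance 294.92 + origin terminal 233.14 + freight 1395.81 + insurance 413.99 + destination terminal 900.40 + delivery 1617.04 = 33164.80
Buyer's account: brokerage 177.26 + duty 6871.55 = 7048.81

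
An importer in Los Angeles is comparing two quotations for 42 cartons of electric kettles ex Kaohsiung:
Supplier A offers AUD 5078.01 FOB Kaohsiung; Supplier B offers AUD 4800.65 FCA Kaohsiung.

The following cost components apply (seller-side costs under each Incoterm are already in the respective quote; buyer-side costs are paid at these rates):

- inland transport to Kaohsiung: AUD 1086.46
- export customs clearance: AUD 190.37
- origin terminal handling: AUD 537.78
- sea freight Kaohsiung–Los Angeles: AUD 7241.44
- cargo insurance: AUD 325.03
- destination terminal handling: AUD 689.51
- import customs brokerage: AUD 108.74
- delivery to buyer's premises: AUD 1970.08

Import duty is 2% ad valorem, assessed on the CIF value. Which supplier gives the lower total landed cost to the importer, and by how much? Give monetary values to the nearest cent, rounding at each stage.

Supplier A is cheaper by AUD 265.63

Supplier A (FOB):
CIF value = FOB price + freight + insurance = 5078.01 + 7241.44 + 325.03 = 12644.48
Import duty = 12644.48 × 2% = 252.89
Buyer bears (A): 7241.44 + 325.03 + 689.51 + 108.74 + 1970.08 = 10334.80
Landed cost (A) = invoice 5078.01 + 10334.80 + duty 252.89 = 15665.70
Supplier B (FCA):
CIF value = FCA price + origin terminal + freight + insurance = 4800.65 + 537.78 + 7241.44 + 325.03 = 12904.90
Import duty = 12904.90 × 2% = 258.10
Buyer bears (B): 537.78 + 7241.44 + 325.03 + 689.51 + 108.74 + 1970.08 = 10872.58
Landed cost (B) = invoice 4800.65 + 10872.58 + duty 258.10 = 15931.33
Difference = |15665.70 − 15931.33| = 265.63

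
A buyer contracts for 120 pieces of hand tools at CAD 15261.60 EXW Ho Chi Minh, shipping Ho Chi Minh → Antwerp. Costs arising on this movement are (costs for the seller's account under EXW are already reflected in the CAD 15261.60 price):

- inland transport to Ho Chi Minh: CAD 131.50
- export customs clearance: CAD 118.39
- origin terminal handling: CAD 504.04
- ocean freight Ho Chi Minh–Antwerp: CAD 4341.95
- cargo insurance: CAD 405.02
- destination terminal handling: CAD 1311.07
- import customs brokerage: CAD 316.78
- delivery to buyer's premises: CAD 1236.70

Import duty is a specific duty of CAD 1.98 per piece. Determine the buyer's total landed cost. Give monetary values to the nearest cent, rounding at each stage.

Total landed cost: CAD 23864.65

EXW: the seller makes goods available at their premises; the buyer bears all onward costs.
CIF value = EXW price + inland to port + export clearance + origin terminal + freight + insurance = 15261.60 + 131.50 + 118.39 + 504.04 + 4341.95 + 405.02 = 20762.50
Import duty = 120 × 1.98 = 237.60
Buyer bears: inland to port 131.50 + export clearance 118.39 + origin terminal 504.04 + freight 4341.95 + insurance 405.02 + destination terminal 1311.07 + brokerage 316.78 + delivery 1236.70 + duty 237.60 = 8603.05
Landed cost = invoice 15261.60 + 8603.05 = 23864.65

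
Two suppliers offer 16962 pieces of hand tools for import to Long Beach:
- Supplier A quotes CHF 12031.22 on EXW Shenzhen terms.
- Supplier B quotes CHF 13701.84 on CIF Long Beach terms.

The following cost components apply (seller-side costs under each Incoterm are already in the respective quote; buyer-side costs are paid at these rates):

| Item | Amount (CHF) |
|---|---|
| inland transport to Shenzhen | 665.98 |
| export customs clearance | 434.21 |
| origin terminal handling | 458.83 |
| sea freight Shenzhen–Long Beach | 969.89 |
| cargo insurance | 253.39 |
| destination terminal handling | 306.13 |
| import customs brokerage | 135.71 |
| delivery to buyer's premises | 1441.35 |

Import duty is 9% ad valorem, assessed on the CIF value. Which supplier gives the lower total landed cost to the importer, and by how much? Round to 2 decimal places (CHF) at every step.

Supplier B is cheaper by CHF 1211.73

Supplier A (EXW):
CIF value = EXW price + inland to port + export clearance + origin terminal + freight + insurance = 12031.22 + 665.98 + 434.21 + 458.83 + 969.89 + 253.39 = 14813.52
Import duty = 14813.52 × 9% = 1333.22
Buyer bears (A): 665.98 + 434.21 + 458.83 + 969.89 + 253.39 + 306.13 + 135.71 + 1441.35 = 4665.49
Landed cost (A) = invoice 12031.22 + 4665.49 + duty 1333.22 = 18029.93
Supplier B (CIF):
The CIF price already equals the CIF value: 13701.84
Import duty = 13701.84 × 9% = 1233.17
Buyer bears (B): 306.13 + 135.71 + 1441.35 = 1883.19
Landed cost (B) = invoice 13701.84 + 1883.19 + duty 1233.17 = 16818.20
Difference = |18029.93 − 16818.20| = 1211.73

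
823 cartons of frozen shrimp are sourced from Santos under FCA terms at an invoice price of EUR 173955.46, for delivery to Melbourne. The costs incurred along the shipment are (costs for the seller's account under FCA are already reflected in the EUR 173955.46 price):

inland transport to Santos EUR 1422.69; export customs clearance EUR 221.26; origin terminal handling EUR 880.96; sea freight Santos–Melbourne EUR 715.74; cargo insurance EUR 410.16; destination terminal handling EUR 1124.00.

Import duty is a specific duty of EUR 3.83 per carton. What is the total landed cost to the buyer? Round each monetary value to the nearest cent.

FCA: the seller delivers export-cleared goods to the carrier; the buyer bears costs from that point.
Already in the invoice (seller's account under FCA): inland to port, export clearance — exclude.
CIF value = FCA price + origin terminal + freight + insurance = 173955.46 + 880.96 + 715.74 + 410.16 = 175962.32
Import duty = 823 × 3.83 = 3152.09
Buyer bears: origin terminal 880.96 + freight 715.74 + insurance 410.16 + destination terminal 1124.00 + duty 3152.09 = 6282.95
Landed cost = invoice 173955.46 + 6282.95 = 180238.41

Total landed cost: EUR 180238.41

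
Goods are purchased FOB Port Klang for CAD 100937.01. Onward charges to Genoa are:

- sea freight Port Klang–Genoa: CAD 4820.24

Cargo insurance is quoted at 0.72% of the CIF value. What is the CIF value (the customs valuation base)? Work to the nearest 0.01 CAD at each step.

Let C be the CIF value. C = FOB price + freight + 0.72% × C
C − 0.72% × C = 100937.01 + 4820.24
0.9928 × C = 105757.25
C = 105757.25 / 0.9928 = 106524.22
Insurance premium = 0.72% × 106524.22 = 766.97

CIF value: CAD 106524.22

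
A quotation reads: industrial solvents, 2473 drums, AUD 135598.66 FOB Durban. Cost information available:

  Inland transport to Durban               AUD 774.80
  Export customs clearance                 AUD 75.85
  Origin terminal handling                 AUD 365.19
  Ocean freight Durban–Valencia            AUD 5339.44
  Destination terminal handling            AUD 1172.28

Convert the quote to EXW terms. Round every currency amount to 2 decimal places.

Not relevant to the conversion: freight, destination terminal — on the buyer under both terms; not part of either seller's price.
From FOB to EXW, the seller no longer bears: inland to port, export clearance, origin terminal.
EXW price = 135598.66 − 774.80 − 75.85 − 365.19 = 134382.82

EXW price: AUD 134382.82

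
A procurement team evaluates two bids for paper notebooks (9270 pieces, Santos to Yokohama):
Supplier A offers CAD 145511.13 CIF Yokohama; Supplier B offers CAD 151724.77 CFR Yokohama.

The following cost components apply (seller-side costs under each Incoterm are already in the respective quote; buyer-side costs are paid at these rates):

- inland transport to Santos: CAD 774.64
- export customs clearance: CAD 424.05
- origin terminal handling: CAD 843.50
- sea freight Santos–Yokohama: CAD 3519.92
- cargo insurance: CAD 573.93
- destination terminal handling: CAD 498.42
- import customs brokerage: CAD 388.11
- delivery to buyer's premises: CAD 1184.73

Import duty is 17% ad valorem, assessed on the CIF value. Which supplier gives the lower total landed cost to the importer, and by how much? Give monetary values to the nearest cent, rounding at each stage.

Supplier A is cheaper by CAD 7941.46

Supplier A (CIF):
The CIF price already equals the CIF value: 145511.13
Import duty = 145511.13 × 17% = 24736.89
Buyer bears (A): 498.42 + 388.11 + 1184.73 = 2071.26
Landed cost (A) = invoice 145511.13 + 2071.26 + duty 24736.89 = 172319.28
Supplier B (CFR):
CIF value = CFR price + insurance = 151724.77 + 573.93 = 152298.70
Import duty = 152298.70 × 17% = 25890.78
Buyer bears (B): 573.93 + 498.42 + 388.11 + 1184.73 = 2645.19
Landed cost (B) = invoice 151724.77 + 2645.19 + duty 25890.78 = 180260.74
Difference = |172319.28 − 180260.74| = 7941.46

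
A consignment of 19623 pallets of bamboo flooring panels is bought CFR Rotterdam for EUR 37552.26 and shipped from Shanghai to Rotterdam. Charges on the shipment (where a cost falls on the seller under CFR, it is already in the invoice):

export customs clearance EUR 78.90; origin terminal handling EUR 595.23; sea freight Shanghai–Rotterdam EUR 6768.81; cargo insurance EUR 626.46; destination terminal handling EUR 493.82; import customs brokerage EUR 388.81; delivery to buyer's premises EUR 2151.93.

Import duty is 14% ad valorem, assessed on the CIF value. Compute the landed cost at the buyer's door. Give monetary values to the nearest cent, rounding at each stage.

Total landed cost: EUR 46558.30

CFR: the seller pays costs through ocean freight to the destination port, but not insurance.
Already in the invoice (seller's account under CFR): export clearance, origin terminal, freight — exclude.
CIF value = CFR price + insurance = 37552.26 + 626.46 = 38178.72
Import duty = 38178.72 × 14% = 5345.02
Buyer bears: insurance 626.46 + destination terminal 493.82 + brokerage 388.81 + delivery 2151.93 + duty 5345.02 = 9006.04
Landed cost = invoice 37552.26 + 9006.04 = 46558.30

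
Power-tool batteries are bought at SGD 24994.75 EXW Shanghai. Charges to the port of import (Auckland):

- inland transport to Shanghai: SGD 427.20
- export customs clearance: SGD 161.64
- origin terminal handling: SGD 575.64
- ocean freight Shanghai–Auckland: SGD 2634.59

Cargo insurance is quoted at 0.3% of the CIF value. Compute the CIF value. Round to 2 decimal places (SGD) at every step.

Let C be the CIF value. C = EXW price + pre-shipment costs + freight + 0.3% × C
C − 0.3% × C = 24994.75 + 427.20 + 161.64 + 575.64 + 2634.59
0.997 × C = 28793.82
C = 28793.82 / 0.997 = 28880.46
Insurance premium = 0.3% × 28880.46 = 86.64

CIF value: SGD 28880.46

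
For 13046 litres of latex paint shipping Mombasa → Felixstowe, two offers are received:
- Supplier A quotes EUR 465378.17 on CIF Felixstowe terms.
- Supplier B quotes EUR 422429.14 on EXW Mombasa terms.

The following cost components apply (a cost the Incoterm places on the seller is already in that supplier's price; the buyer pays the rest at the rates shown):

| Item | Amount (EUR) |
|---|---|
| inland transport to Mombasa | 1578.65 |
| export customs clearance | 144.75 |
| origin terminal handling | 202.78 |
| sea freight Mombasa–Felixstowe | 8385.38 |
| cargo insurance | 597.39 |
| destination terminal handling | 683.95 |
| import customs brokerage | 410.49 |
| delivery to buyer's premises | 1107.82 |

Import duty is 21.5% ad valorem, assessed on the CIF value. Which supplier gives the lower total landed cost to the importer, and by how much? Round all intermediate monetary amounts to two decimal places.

Supplier A (CIF):
The CIF price already equals the CIF value: 465378.17
Import duty = 465378.17 × 21.5% = 100056.31
Buyer bears (A): 683.95 + 410.49 + 1107.82 = 2202.26
Landed cost (A) = invoice 465378.17 + 2202.26 + duty 100056.31 = 567636.74
Supplier B (EXW):
CIF value = EXW price + inland to port + export clearance + origin terminal + freight + insurance = 422429.14 + 1578.65 + 144.75 + 202.78 + 8385.38 + 597.39 = 433338.09
Import duty = 433338.09 × 21.5% = 93167.69
Buyer bears (B): 1578.65 + 144.75 + 202.78 + 8385.38 + 597.39 + 683.95 + 410.49 + 1107.82 = 13111.21
Landed cost (B) = invoice 422429.14 + 13111.21 + duty 93167.69 = 528708.04
Difference = |567636.74 − 528708.04| = 38928.70

Supplier B is cheaper by EUR 38928.70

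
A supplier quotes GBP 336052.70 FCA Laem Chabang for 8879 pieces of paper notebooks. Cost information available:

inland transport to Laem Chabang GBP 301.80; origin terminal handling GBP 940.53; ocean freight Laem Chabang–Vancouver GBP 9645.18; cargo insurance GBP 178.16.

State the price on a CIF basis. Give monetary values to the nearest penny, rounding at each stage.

Not relevant to the conversion: inland to port — on the seller under both FCA and CIF; already in the FCA price and stays in the CIF price.
From FCA to CIF, the seller additionally bears: origin terminal, freight, insurance.
CIF price = 336052.70 + 940.53 + 9645.18 + 178.16 = 346816.57

CIF price: GBP 346816.57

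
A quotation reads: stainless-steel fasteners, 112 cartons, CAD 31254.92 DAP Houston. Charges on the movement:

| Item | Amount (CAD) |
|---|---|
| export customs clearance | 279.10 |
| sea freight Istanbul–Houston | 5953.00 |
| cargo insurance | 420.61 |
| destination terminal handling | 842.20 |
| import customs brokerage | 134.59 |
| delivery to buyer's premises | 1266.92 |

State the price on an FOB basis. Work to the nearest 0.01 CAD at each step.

FOB price: CAD 22772.19

Not relevant to the conversion: export clearance — on the seller under both DAP and FOB; already in the DAP price and stays in the FOB price. brokerage — on the buyer under both terms; not part of either seller's price.
From DAP to FOB, the seller no longer bears: freight, insurance, destination terminal, delivery.
FOB price = 31254.92 − 5953.00 − 420.61 − 842.20 − 1266.92 = 22772.19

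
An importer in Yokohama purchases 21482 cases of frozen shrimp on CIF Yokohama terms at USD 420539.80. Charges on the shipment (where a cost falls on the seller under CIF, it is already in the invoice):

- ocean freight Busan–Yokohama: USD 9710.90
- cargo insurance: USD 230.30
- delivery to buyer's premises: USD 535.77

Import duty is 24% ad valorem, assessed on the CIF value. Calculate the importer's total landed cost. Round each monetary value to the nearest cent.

Total landed cost: USD 522005.12

CIF: the seller pays costs through ocean freight and marine insurance to the destination port.
Already in the invoice (seller's account under CIF): freight, insurance — exclude.
The CIF price already equals the CIF value: 420539.80
Import duty = 420539.80 × 24% = 100929.55
Buyer bears: delivery 535.77 + duty 100929.55 = 101465.32
Landed cost = invoice 420539.80 + 101465.32 = 522005.12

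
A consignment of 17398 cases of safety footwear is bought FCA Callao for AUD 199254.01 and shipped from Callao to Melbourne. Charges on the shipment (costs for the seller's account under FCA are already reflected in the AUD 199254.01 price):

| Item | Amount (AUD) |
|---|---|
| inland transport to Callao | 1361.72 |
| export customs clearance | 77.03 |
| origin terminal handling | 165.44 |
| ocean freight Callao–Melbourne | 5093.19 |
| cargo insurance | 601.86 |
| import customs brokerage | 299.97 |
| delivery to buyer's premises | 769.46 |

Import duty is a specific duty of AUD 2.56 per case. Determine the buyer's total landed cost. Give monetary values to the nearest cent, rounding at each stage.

FCA: the seller delivers export-cleared goods to the carrier; the buyer bears costs from that point.
Already in the invoice (seller's account under FCA): inland to port, export clearance — exclude.
CIF value = FCA price + origin terminal + freight + insurance = 199254.01 + 165.44 + 5093.19 + 601.86 = 205114.50
Import duty = 17398 × 2.56 = 44538.88
Buyer bears: origin terminal 165.44 + freight 5093.19 + insurance 601.86 + brokerage 299.97 + delivery 769.46 + duty 44538.88 = 51468.80
Landed cost = invoice 199254.01 + 51468.80 = 250722.81

Total landed cost: AUD 250722.81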